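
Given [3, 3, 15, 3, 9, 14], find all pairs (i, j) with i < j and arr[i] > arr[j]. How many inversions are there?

Finding inversions in [3, 3, 15, 3, 9, 14]:

(2, 3): arr[2]=15 > arr[3]=3
(2, 4): arr[2]=15 > arr[4]=9
(2, 5): arr[2]=15 > arr[5]=14

Total inversions: 3

The array has 3 inversion(s): (2,3), (2,4), (2,5). Each pair (i,j) satisfies i < j and arr[i] > arr[j].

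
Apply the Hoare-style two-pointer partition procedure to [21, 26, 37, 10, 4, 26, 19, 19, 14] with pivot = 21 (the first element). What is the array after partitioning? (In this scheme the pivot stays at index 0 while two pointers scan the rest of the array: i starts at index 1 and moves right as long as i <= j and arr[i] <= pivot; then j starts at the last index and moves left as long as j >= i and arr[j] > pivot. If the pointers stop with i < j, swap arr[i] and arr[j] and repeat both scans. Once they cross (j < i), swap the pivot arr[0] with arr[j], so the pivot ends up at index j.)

Hoare-style two-pointer partition with pivot = 21:

Initial array: [21, 26, 37, 10, 4, 26, 19, 19, 14]

Pointers start at i = 1, j = 8.
i stops at index 1 (arr[1]=26 > 21), j stops at index 8 (arr[8]=14 <= 21): swap arr[1] and arr[8], array becomes [21, 14, 37, 10, 4, 26, 19, 19, 26]
i stops at index 2 (arr[2]=37 > 21), j stops at index 7 (arr[7]=19 <= 21): swap arr[2] and arr[7], array becomes [21, 14, 19, 10, 4, 26, 19, 37, 26]
i stops at index 5 (arr[5]=26 > 21), j stops at index 6 (arr[6]=19 <= 21): swap arr[5] and arr[6], array becomes [21, 14, 19, 10, 4, 19, 26, 37, 26]
i ends at 6, j ends at 5: the pointers have crossed (j < i), so scanning stops.

Swap pivot arr[0] with arr[5] to place pivot at position 5: [19, 14, 19, 10, 4, 21, 26, 37, 26]
Pivot position: 5

After partitioning with pivot 21, the array becomes [19, 14, 19, 10, 4, 21, 26, 37, 26]. The pivot is placed at index 5. All elements to the left of the pivot are <= 21, and all elements to the right are > 21.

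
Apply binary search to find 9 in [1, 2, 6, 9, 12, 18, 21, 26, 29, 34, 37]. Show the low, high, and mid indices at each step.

Binary search for 9 in [1, 2, 6, 9, 12, 18, 21, 26, 29, 34, 37]:

lo=0, hi=10, mid=5, arr[mid]=18 -> 18 > 9, search left half
lo=0, hi=4, mid=2, arr[mid]=6 -> 6 < 9, search right half
lo=3, hi=4, mid=3, arr[mid]=9 -> Found target at index 3!

Binary search finds 9 at index 3 after 3 comparisons. The search repeatedly halves the search space by comparing with the middle element.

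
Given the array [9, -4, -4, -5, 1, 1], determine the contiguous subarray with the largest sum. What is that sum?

Using Kadane's algorithm on [9, -4, -4, -5, 1, 1]:

Scanning through the array:
Position 1 (value -4): max_ending_here = 5, max_so_far = 9
Position 2 (value -4): max_ending_here = 1, max_so_far = 9
Position 3 (value -5): max_ending_here = -4, max_so_far = 9
Position 4 (value 1): max_ending_here = 1, max_so_far = 9
Position 5 (value 1): max_ending_here = 2, max_so_far = 9

Maximum subarray: [9]
Maximum sum: 9

The maximum subarray is [9] with sum 9. This subarray runs from index 0 to index 0.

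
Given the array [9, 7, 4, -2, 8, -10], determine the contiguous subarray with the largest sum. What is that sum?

Using Kadane's algorithm on [9, 7, 4, -2, 8, -10]:

Scanning through the array:
Position 1 (value 7): max_ending_here = 16, max_so_far = 16
Position 2 (value 4): max_ending_here = 20, max_so_far = 20
Position 3 (value -2): max_ending_here = 18, max_so_far = 20
Position 4 (value 8): max_ending_here = 26, max_so_far = 26
Position 5 (value -10): max_ending_here = 16, max_so_far = 26

Maximum subarray: [9, 7, 4, -2, 8]
Maximum sum: 26

The maximum subarray is [9, 7, 4, -2, 8] with sum 26. This subarray runs from index 0 to index 4.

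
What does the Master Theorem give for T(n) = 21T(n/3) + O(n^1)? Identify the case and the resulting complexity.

Master Theorem for T(n) = 21T(n/3) + O(n^1):

a = 21, b = 3, c = 1
log_b(a) = log_3(21) = 2.7712

Case 1: c = 1 < log_3(21) = 2.7712
T(n) = O(n^(log_3 21))

For T(n) = 21T(n/3) + O(n^1): log_3(21) = 2.7712. This is Case 1 of the Master Theorem (c < log_b(a), work dominated by leaves), giving O(n^(log_3 21)).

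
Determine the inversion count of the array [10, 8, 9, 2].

Finding inversions in [10, 8, 9, 2]:

(0, 1): arr[0]=10 > arr[1]=8
(0, 2): arr[0]=10 > arr[2]=9
(0, 3): arr[0]=10 > arr[3]=2
(1, 3): arr[1]=8 > arr[3]=2
(2, 3): arr[2]=9 > arr[3]=2

Total inversions: 5

The array has 5 inversion(s): (0,1), (0,2), (0,3), (1,3), (2,3). Each pair (i,j) satisfies i < j and arr[i] > arr[j].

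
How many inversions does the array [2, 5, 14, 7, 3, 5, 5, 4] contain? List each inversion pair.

Finding inversions in [2, 5, 14, 7, 3, 5, 5, 4]:

(1, 4): arr[1]=5 > arr[4]=3
(1, 7): arr[1]=5 > arr[7]=4
(2, 3): arr[2]=14 > arr[3]=7
(2, 4): arr[2]=14 > arr[4]=3
(2, 5): arr[2]=14 > arr[5]=5
(2, 6): arr[2]=14 > arr[6]=5
(2, 7): arr[2]=14 > arr[7]=4
(3, 4): arr[3]=7 > arr[4]=3
(3, 5): arr[3]=7 > arr[5]=5
(3, 6): arr[3]=7 > arr[6]=5
(3, 7): arr[3]=7 > arr[7]=4
(5, 7): arr[5]=5 > arr[7]=4
(6, 7): arr[6]=5 > arr[7]=4

Total inversions: 13

The array has 13 inversion(s): (1,4), (1,7), (2,3), (2,4), (2,5), (2,6), (2,7), (3,4), (3,5), (3,6), (3,7), (5,7), (6,7). Each pair (i,j) satisfies i < j and arr[i] > arr[j].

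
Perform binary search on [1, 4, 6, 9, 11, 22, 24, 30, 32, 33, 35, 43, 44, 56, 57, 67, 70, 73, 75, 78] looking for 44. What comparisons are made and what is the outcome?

Binary search for 44 in [1, 4, 6, 9, 11, 22, 24, 30, 32, 33, 35, 43, 44, 56, 57, 67, 70, 73, 75, 78]:

lo=0, hi=19, mid=9, arr[mid]=33 -> 33 < 44, search right half
lo=10, hi=19, mid=14, arr[mid]=57 -> 57 > 44, search left half
lo=10, hi=13, mid=11, arr[mid]=43 -> 43 < 44, search right half
lo=12, hi=13, mid=12, arr[mid]=44 -> Found target at index 12!

Binary search finds 44 at index 12 after 4 comparisons. The search repeatedly halves the search space by comparing with the middle element.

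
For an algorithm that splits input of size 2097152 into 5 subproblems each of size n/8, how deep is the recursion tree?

For divide and conquer with division factor 8:

Problem sizes at each level:
Level 0: 2097152
Level 1: 262144
Level 2: 32768
Level 3: 4096
Level 4: 512
Level 5: 64
Level 6: 8
Level 7: 1

The root is level 0 and the size-1 base case is level 7 (the tree spans levels 0 through 7, i.e. 8 levels counting the root), so the depth is the number of divisions: log_8(2097152) = 7

The recursion tree depth is log_8(2097152) = 7. At each level, the problem size is divided by 8, so it takes 7 divisions to reduce to a base case of size 1. The algorithm makes 5 recursive calls at each level.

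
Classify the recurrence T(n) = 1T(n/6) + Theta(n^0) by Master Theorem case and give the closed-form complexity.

Master Theorem for T(n) = 1T(n/6) + O(n^0):

a = 1, b = 6, c = 0
log_b(a) = log_6(1) = 0.0000

Case 2: c = 0 = log_6(1) = 0.0000
T(n) = O(n^0 log n) = O(log n)

For T(n) = 1T(n/6) + O(n^0): log_6(1) = 0.0000. This is Case 2 of the Master Theorem (c = log_b(a), equal work at all levels), giving O(log n).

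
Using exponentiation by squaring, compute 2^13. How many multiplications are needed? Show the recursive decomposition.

Computing 2^13 by squaring (build up from 2^1; each line after the first costs one multiplication):

2^1 = 2
2^2 = (2^1)^2 = 2^2 = 4
2^3 = 2 * 2^2 = 2 * 4 = 8
2^6 = (2^3)^2 = 8^2 = 64
2^12 = (2^6)^2 = 64^2 = 4096
2^13 = 2 * 2^12 = 2 * 4096 = 8192

Result: 8192
Multiplications needed: 5 (5 lines after 2^1)

2^13 = 8192. Using exponentiation by squaring, this requires 5 multiplications. The key idea: if the exponent is even, square the half-power; if odd, multiply by the base once.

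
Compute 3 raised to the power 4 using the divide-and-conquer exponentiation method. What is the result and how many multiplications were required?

Computing 3^4 by squaring (build up from 3^1; each line after the first costs one multiplication):

3^1 = 3
3^2 = (3^1)^2 = 3^2 = 9
3^4 = (3^2)^2 = 9^2 = 81

Result: 81
Multiplications needed: 2 (2 lines after 3^1)

3^4 = 81. Using exponentiation by squaring, this requires 2 multiplications. The key idea: if the exponent is even, square the half-power; if odd, multiply by the base once.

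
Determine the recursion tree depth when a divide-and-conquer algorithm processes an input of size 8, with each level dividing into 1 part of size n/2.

For divide and conquer with division factor 2:

Problem sizes at each level:
Level 0: 8
Level 1: 4
Level 2: 2
Level 3: 1

The root is level 0 and the size-1 base case is level 3 (the tree spans levels 0 through 3, i.e. 4 levels counting the root), so the depth is the number of divisions: log_2(8) = 3

The recursion tree depth is log_2(8) = 3. At each level, the problem size is divided by 2, so it takes 3 divisions to reduce to a base case of size 1. The algorithm makes 1 recursive call at each level.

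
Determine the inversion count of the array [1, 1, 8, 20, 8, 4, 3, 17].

Finding inversions in [1, 1, 8, 20, 8, 4, 3, 17]:

(2, 5): arr[2]=8 > arr[5]=4
(2, 6): arr[2]=8 > arr[6]=3
(3, 4): arr[3]=20 > arr[4]=8
(3, 5): arr[3]=20 > arr[5]=4
(3, 6): arr[3]=20 > arr[6]=3
(3, 7): arr[3]=20 > arr[7]=17
(4, 5): arr[4]=8 > arr[5]=4
(4, 6): arr[4]=8 > arr[6]=3
(5, 6): arr[5]=4 > arr[6]=3

Total inversions: 9

The array has 9 inversion(s): (2,5), (2,6), (3,4), (3,5), (3,6), (3,7), (4,5), (4,6), (5,6). Each pair (i,j) satisfies i < j and arr[i] > arr[j].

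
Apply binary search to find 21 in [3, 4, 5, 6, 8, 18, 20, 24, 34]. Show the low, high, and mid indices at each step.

Binary search for 21 in [3, 4, 5, 6, 8, 18, 20, 24, 34]:

lo=0, hi=8, mid=4, arr[mid]=8 -> 8 < 21, search right half
lo=5, hi=8, mid=6, arr[mid]=20 -> 20 < 21, search right half
lo=7, hi=8, mid=7, arr[mid]=24 -> 24 > 21, search left half
lo=7 > hi=6, target 21 not found

Binary search determines that 21 is not in the array after 3 comparisons. The search space was exhausted without finding the target.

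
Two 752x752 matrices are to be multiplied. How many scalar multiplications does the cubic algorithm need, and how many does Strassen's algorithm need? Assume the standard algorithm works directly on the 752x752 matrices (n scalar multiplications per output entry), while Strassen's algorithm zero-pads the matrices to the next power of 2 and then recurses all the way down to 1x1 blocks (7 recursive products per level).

Matrix multiplication for 752x752 matrices:

Strassen's algorithm requires power-of-2 dimensions. Pad 752x752 to 1024x1024 (next power of 2).

Standard algorithm: 752^3 = 425259008 multiplications
Strassen's algorithm: 7^(log2(1024)) = 7^10 = 282475249 multiplications
Savings: 425259008 - 282475249 = 142783759 multiplications

Standard: 425259008 multiplications (752^3). Strassen: 282475249 multiplications (7^10, after padding to 1024x1024). Strassen reduces 8 recursive multiplications to 7 at each level.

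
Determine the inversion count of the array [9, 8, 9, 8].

Finding inversions in [9, 8, 9, 8]:

(0, 1): arr[0]=9 > arr[1]=8
(0, 3): arr[0]=9 > arr[3]=8
(2, 3): arr[2]=9 > arr[3]=8

Total inversions: 3

The array has 3 inversion(s): (0,1), (0,3), (2,3). Each pair (i,j) satisfies i < j and arr[i] > arr[j].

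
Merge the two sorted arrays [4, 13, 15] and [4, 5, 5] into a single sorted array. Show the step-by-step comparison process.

Merging process:

Compare 4 vs 4: take 4 from left. Merged: [4]
Compare 13 vs 4: take 4 from right. Merged: [4, 4]
Compare 13 vs 5: take 5 from right. Merged: [4, 4, 5]
Compare 13 vs 5: take 5 from right. Merged: [4, 4, 5, 5]
Append remaining from left: [13, 15]. Merged: [4, 4, 5, 5, 13, 15]

Final merged array: [4, 4, 5, 5, 13, 15]
Total comparisons: 4

The merged array is [4, 4, 5, 5, 13, 15], requiring 4 comparisons. The merge step runs in O(n) time where n is the total number of elements.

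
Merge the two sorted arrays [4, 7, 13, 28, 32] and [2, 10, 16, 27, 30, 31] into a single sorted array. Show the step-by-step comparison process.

Merging process:

Compare 4 vs 2: take 2 from right. Merged: [2]
Compare 4 vs 10: take 4 from left. Merged: [2, 4]
Compare 7 vs 10: take 7 from left. Merged: [2, 4, 7]
Compare 13 vs 10: take 10 from right. Merged: [2, 4, 7, 10]
Compare 13 vs 16: take 13 from left. Merged: [2, 4, 7, 10, 13]
Compare 28 vs 16: take 16 from right. Merged: [2, 4, 7, 10, 13, 16]
Compare 28 vs 27: take 27 from right. Merged: [2, 4, 7, 10, 13, 16, 27]
Compare 28 vs 30: take 28 from left. Merged: [2, 4, 7, 10, 13, 16, 27, 28]
Compare 32 vs 30: take 30 from right. Merged: [2, 4, 7, 10, 13, 16, 27, 28, 30]
Compare 32 vs 31: take 31 from right. Merged: [2, 4, 7, 10, 13, 16, 27, 28, 30, 31]
Append remaining from left: [32]. Merged: [2, 4, 7, 10, 13, 16, 27, 28, 30, 31, 32]

Final merged array: [2, 4, 7, 10, 13, 16, 27, 28, 30, 31, 32]
Total comparisons: 10

The merged array is [2, 4, 7, 10, 13, 16, 27, 28, 30, 31, 32], requiring 10 comparisons. The merge step runs in O(n) time where n is the total number of elements.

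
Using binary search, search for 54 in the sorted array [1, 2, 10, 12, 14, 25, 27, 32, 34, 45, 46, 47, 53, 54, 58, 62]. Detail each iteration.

Binary search for 54 in [1, 2, 10, 12, 14, 25, 27, 32, 34, 45, 46, 47, 53, 54, 58, 62]:

lo=0, hi=15, mid=7, arr[mid]=32 -> 32 < 54, search right half
lo=8, hi=15, mid=11, arr[mid]=47 -> 47 < 54, search right half
lo=12, hi=15, mid=13, arr[mid]=54 -> Found target at index 13!

Binary search finds 54 at index 13 after 3 comparisons. The search repeatedly halves the search space by comparing with the middle element.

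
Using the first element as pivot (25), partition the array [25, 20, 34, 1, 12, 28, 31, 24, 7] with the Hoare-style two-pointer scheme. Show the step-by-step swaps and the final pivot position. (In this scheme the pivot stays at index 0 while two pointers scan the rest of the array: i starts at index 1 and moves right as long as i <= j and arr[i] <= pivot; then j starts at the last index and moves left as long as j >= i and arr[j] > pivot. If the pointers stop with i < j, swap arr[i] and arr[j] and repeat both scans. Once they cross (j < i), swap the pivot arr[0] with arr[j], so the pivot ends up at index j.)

Hoare-style two-pointer partition with pivot = 25:

Initial array: [25, 20, 34, 1, 12, 28, 31, 24, 7]

Pointers start at i = 1, j = 8.
i stops at index 2 (arr[2]=34 > 25), j stops at index 8 (arr[8]=7 <= 25): swap arr[2] and arr[8], array becomes [25, 20, 7, 1, 12, 28, 31, 24, 34]
i stops at index 5 (arr[5]=28 > 25), j stops at index 7 (arr[7]=24 <= 25): swap arr[5] and arr[7], array becomes [25, 20, 7, 1, 12, 24, 31, 28, 34]
i ends at 6, j ends at 5: the pointers have crossed (j < i), so scanning stops.

Swap pivot arr[0] with arr[5] to place pivot at position 5: [24, 20, 7, 1, 12, 25, 31, 28, 34]
Pivot position: 5

After partitioning with pivot 25, the array becomes [24, 20, 7, 1, 12, 25, 31, 28, 34]. The pivot is placed at index 5. All elements to the left of the pivot are <= 25, and all elements to the right are > 25.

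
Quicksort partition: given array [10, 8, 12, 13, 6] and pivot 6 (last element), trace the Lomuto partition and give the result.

Lomuto partition with pivot = 6:

Initial array: [10, 8, 12, 13, 6]

arr[0]=10 > 6: no swap
arr[1]=8 > 6: no swap
arr[2]=12 > 6: no swap
arr[3]=13 > 6: no swap

Place pivot at position 0: [6, 8, 12, 13, 10]
Pivot position: 0

After partitioning with pivot 6, the array becomes [6, 8, 12, 13, 10]. The pivot is placed at index 0. All elements to the left of the pivot are <= 6, and all elements to the right are > 6.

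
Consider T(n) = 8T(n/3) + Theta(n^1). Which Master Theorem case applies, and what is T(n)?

Master Theorem for T(n) = 8T(n/3) + O(n^1):

a = 8, b = 3, c = 1
log_b(a) = log_3(8) = 1.8928

Case 1: c = 1 < log_3(8) = 1.8928
T(n) = O(n^(log_3 8))

For T(n) = 8T(n/3) + O(n^1): log_3(8) = 1.8928. This is Case 1 of the Master Theorem (c < log_b(a), work dominated by leaves), giving O(n^(log_3 8)).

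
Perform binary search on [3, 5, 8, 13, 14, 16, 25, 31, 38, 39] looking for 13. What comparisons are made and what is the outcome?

Binary search for 13 in [3, 5, 8, 13, 14, 16, 25, 31, 38, 39]:

lo=0, hi=9, mid=4, arr[mid]=14 -> 14 > 13, search left half
lo=0, hi=3, mid=1, arr[mid]=5 -> 5 < 13, search right half
lo=2, hi=3, mid=2, arr[mid]=8 -> 8 < 13, search right half
lo=3, hi=3, mid=3, arr[mid]=13 -> Found target at index 3!

Binary search finds 13 at index 3 after 4 comparisons. The search repeatedly halves the search space by comparing with the middle element.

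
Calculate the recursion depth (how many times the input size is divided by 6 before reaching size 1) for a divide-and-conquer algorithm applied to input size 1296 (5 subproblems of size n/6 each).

For divide and conquer with division factor 6:

Problem sizes at each level:
Level 0: 1296
Level 1: 216
Level 2: 36
Level 3: 6
Level 4: 1

The root is level 0 and the size-1 base case is level 4 (the tree spans levels 0 through 4, i.e. 5 levels counting the root), so the depth is the number of divisions: log_6(1296) = 4

The recursion tree depth is log_6(1296) = 4. At each level, the problem size is divided by 6, so it takes 4 divisions to reduce to a base case of size 1. The algorithm makes 5 recursive calls at each level.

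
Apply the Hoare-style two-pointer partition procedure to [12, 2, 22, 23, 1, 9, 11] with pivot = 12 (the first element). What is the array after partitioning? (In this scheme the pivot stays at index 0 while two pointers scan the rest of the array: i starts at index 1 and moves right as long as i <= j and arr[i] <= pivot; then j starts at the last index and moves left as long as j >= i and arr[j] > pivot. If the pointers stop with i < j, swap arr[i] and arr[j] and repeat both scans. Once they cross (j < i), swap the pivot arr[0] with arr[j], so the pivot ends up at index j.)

Hoare-style two-pointer partition with pivot = 12:

Initial array: [12, 2, 22, 23, 1, 9, 11]

Pointers start at i = 1, j = 6.
i stops at index 2 (arr[2]=22 > 12), j stops at index 6 (arr[6]=11 <= 12): swap arr[2] and arr[6], array becomes [12, 2, 11, 23, 1, 9, 22]
i stops at index 3 (arr[3]=23 > 12), j stops at index 5 (arr[5]=9 <= 12): swap arr[3] and arr[5], array becomes [12, 2, 11, 9, 1, 23, 22]
i ends at 5, j ends at 4: the pointers have crossed (j < i), so scanning stops.

Swap pivot arr[0] with arr[4] to place pivot at position 4: [1, 2, 11, 9, 12, 23, 22]
Pivot position: 4

After partitioning with pivot 12, the array becomes [1, 2, 11, 9, 12, 23, 22]. The pivot is placed at index 4. All elements to the left of the pivot are <= 12, and all elements to the right are > 12.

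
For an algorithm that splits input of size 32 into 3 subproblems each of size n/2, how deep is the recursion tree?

For divide and conquer with division factor 2:

Problem sizes at each level:
Level 0: 32
Level 1: 16
Level 2: 8
Level 3: 4
Level 4: 2
Level 5: 1

The root is level 0 and the size-1 base case is level 5 (the tree spans levels 0 through 5, i.e. 6 levels counting the root), so the depth is the number of divisions: log_2(32) = 5

The recursion tree depth is log_2(32) = 5. At each level, the problem size is divided by 2, so it takes 5 divisions to reduce to a base case of size 1. The algorithm makes 3 recursive calls at each level.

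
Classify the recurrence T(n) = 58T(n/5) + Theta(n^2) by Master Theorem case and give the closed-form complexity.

Master Theorem for T(n) = 58T(n/5) + O(n^2):

a = 58, b = 5, c = 2
log_b(a) = log_5(58) = 2.5229

Case 1: c = 2 < log_5(58) = 2.5229
T(n) = O(n^(log_5 58))

For T(n) = 58T(n/5) + O(n^2): log_5(58) = 2.5229. This is Case 1 of the Master Theorem (c < log_b(a), work dominated by leaves), giving O(n^(log_5 58)).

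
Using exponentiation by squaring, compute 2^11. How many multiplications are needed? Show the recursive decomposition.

Computing 2^11 by squaring (build up from 2^1; each line after the first costs one multiplication):

2^1 = 2
2^2 = (2^1)^2 = 2^2 = 4
2^4 = (2^2)^2 = 4^2 = 16
2^5 = 2 * 2^4 = 2 * 16 = 32
2^10 = (2^5)^2 = 32^2 = 1024
2^11 = 2 * 2^10 = 2 * 1024 = 2048

Result: 2048
Multiplications needed: 5 (5 lines after 2^1)

2^11 = 2048. Using exponentiation by squaring, this requires 5 multiplications. The key idea: if the exponent is even, square the half-power; if odd, multiply by the base once.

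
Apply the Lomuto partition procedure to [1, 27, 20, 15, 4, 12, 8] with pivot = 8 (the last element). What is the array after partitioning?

Lomuto partition with pivot = 8:

Initial array: [1, 27, 20, 15, 4, 12, 8]

arr[0]=1 <= 8: swap with position 0, array becomes [1, 27, 20, 15, 4, 12, 8]
arr[1]=27 > 8: no swap
arr[2]=20 > 8: no swap
arr[3]=15 > 8: no swap
arr[4]=4 <= 8: swap with position 1, array becomes [1, 4, 20, 15, 27, 12, 8]
arr[5]=12 > 8: no swap

Place pivot at position 2: [1, 4, 8, 15, 27, 12, 20]
Pivot position: 2

After partitioning with pivot 8, the array becomes [1, 4, 8, 15, 27, 12, 20]. The pivot is placed at index 2. All elements to the left of the pivot are <= 8, and all elements to the right are > 8.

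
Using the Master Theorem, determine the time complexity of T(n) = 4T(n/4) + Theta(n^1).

Master Theorem for T(n) = 4T(n/4) + O(n^1):

a = 4, b = 4, c = 1
log_b(a) = log_4(4) = 1.0000

Case 2: c = 1 = log_4(4) = 1.0000
T(n) = O(n^1 log n) = O(n log n)

For T(n) = 4T(n/4) + O(n^1): log_4(4) = 1.0000. This is Case 2 of the Master Theorem (c = log_b(a), equal work at all levels), giving O(n log n).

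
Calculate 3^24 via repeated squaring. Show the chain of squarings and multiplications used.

Computing 3^24 by squaring (build up from 3^1; each line after the first costs one multiplication):

3^1 = 3
3^2 = (3^1)^2 = 3^2 = 9
3^3 = 3 * 3^2 = 3 * 9 = 27
3^6 = (3^3)^2 = 27^2 = 729
3^12 = (3^6)^2 = 729^2 = 531441
3^24 = (3^12)^2 = 531441^2 = 282429536481

Result: 282429536481
Multiplications needed: 5 (5 lines after 3^1)

3^24 = 282429536481. Using exponentiation by squaring, this requires 5 multiplications. The key idea: if the exponent is even, square the half-power; if odd, multiply by the base once.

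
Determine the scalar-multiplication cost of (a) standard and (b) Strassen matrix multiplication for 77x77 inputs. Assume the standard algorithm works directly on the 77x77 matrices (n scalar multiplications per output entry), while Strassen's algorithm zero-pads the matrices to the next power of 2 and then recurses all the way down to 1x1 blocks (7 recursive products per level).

Matrix multiplication for 77x77 matrices:

Strassen's algorithm requires power-of-2 dimensions. Pad 77x77 to 128x128 (next power of 2).

Standard algorithm: 77^3 = 456533 multiplications
Strassen's algorithm: 7^(log2(128)) = 7^7 = 823543 multiplications
Difference: 456533 - 823543 = -367010 (Strassen uses MORE here due to padding overhead — for small or just-over-power-of-2 n, padding can outweigh the per-level savings)

Standard: 456533 multiplications (77^3). Strassen: 823543 multiplications (7^7, after padding to 128x128). Strassen reduces 8 recursive multiplications to 7 at each level.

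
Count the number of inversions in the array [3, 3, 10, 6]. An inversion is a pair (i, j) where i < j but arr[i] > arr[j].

Finding inversions in [3, 3, 10, 6]:

(2, 3): arr[2]=10 > arr[3]=6

Total inversions: 1

The array has 1 inversion(s): (2,3). Each pair (i,j) satisfies i < j and arr[i] > arr[j].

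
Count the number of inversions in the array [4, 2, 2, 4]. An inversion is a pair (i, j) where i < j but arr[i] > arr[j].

Finding inversions in [4, 2, 2, 4]:

(0, 1): arr[0]=4 > arr[1]=2
(0, 2): arr[0]=4 > arr[2]=2

Total inversions: 2

The array has 2 inversion(s): (0,1), (0,2). Each pair (i,j) satisfies i < j and arr[i] > arr[j].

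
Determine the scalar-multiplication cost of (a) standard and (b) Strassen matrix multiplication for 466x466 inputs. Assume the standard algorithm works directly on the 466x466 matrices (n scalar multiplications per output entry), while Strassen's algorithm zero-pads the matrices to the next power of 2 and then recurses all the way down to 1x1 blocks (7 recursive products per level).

Matrix multiplication for 466x466 matrices:

Strassen's algorithm requires power-of-2 dimensions. Pad 466x466 to 512x512 (next power of 2).

Standard algorithm: 466^3 = 101194696 multiplications
Strassen's algorithm: 7^(log2(512)) = 7^9 = 40353607 multiplications
Savings: 101194696 - 40353607 = 60841089 multiplications

Standard: 101194696 multiplications (466^3). Strassen: 40353607 multiplications (7^9, after padding to 512x512). Strassen reduces 8 recursive multiplications to 7 at each level.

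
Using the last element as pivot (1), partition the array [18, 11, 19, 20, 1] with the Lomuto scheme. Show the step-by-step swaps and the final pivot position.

Lomuto partition with pivot = 1:

Initial array: [18, 11, 19, 20, 1]

arr[0]=18 > 1: no swap
arr[1]=11 > 1: no swap
arr[2]=19 > 1: no swap
arr[3]=20 > 1: no swap

Place pivot at position 0: [1, 11, 19, 20, 18]
Pivot position: 0

After partitioning with pivot 1, the array becomes [1, 11, 19, 20, 18]. The pivot is placed at index 0. All elements to the left of the pivot are <= 1, and all elements to the right are > 1.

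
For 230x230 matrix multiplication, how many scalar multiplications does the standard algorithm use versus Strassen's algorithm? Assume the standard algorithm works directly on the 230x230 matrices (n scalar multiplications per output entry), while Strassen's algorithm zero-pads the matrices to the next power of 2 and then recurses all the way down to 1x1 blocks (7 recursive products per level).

Matrix multiplication for 230x230 matrices:

Strassen's algorithm requires power-of-2 dimensions. Pad 230x230 to 256x256 (next power of 2).

Standard algorithm: 230^3 = 12167000 multiplications
Strassen's algorithm: 7^(log2(256)) = 7^8 = 5764801 multiplications
Savings: 12167000 - 5764801 = 6402199 multiplications

Standard: 12167000 multiplications (230^3). Strassen: 5764801 multiplications (7^8, after padding to 256x256). Strassen reduces 8 recursive multiplications to 7 at each level.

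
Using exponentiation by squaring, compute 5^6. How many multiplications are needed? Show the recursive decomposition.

Computing 5^6 by squaring (build up from 5^1; each line after the first costs one multiplication):

5^1 = 5
5^2 = (5^1)^2 = 5^2 = 25
5^3 = 5 * 5^2 = 5 * 25 = 125
5^6 = (5^3)^2 = 125^2 = 15625

Result: 15625
Multiplications needed: 3 (3 lines after 5^1)

5^6 = 15625. Using exponentiation by squaring, this requires 3 multiplications. The key idea: if the exponent is even, square the half-power; if odd, multiply by the base once.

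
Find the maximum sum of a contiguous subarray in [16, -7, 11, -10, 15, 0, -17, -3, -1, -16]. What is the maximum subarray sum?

Using Kadane's algorithm on [16, -7, 11, -10, 15, 0, -17, -3, -1, -16]:

Scanning through the array:
Position 1 (value -7): max_ending_here = 9, max_so_far = 16
Position 2 (value 11): max_ending_here = 20, max_so_far = 20
Position 3 (value -10): max_ending_here = 10, max_so_far = 20
Position 4 (value 15): max_ending_here = 25, max_so_far = 25
Position 5 (value 0): max_ending_here = 25, max_so_far = 25
Position 6 (value -17): max_ending_here = 8, max_so_far = 25
Position 7 (value -3): max_ending_here = 5, max_so_far = 25
Position 8 (value -1): max_ending_here = 4, max_so_far = 25
Position 9 (value -16): max_ending_here = -12, max_so_far = 25

Maximum subarray: [16, -7, 11, -10, 15]
Maximum sum: 25

The maximum subarray is [16, -7, 11, -10, 15] with sum 25. This subarray runs from index 0 to index 4.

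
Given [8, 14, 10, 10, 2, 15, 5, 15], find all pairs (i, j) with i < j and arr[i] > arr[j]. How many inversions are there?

Finding inversions in [8, 14, 10, 10, 2, 15, 5, 15]:

(0, 4): arr[0]=8 > arr[4]=2
(0, 6): arr[0]=8 > arr[6]=5
(1, 2): arr[1]=14 > arr[2]=10
(1, 3): arr[1]=14 > arr[3]=10
(1, 4): arr[1]=14 > arr[4]=2
(1, 6): arr[1]=14 > arr[6]=5
(2, 4): arr[2]=10 > arr[4]=2
(2, 6): arr[2]=10 > arr[6]=5
(3, 4): arr[3]=10 > arr[4]=2
(3, 6): arr[3]=10 > arr[6]=5
(5, 6): arr[5]=15 > arr[6]=5

Total inversions: 11

The array has 11 inversion(s): (0,4), (0,6), (1,2), (1,3), (1,4), (1,6), (2,4), (2,6), (3,4), (3,6), (5,6). Each pair (i,j) satisfies i < j and arr[i] > arr[j].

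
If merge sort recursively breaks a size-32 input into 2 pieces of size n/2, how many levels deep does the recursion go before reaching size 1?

For divide and conquer with division factor 2:

Problem sizes at each level:
Level 0: 32
Level 1: 16
Level 2: 8
Level 3: 4
Level 4: 2
Level 5: 1

The root is level 0 and the size-1 base case is level 5 (the tree spans levels 0 through 5, i.e. 6 levels counting the root), so the depth is the number of divisions: log_2(32) = 5

The recursion tree depth is log_2(32) = 5. At each level, the problem size is divided by 2, so it takes 5 divisions to reduce to a base case of size 1. The algorithm makes 2 recursive calls at each level.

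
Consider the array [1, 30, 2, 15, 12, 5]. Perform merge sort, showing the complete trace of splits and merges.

Merge sort trace:

Split: [1, 30, 2, 15, 12, 5] -> [1, 30, 2] and [15, 12, 5]
  Split: [1, 30, 2] -> [1] and [30, 2]
    Split: [30, 2] -> [30] and [2]
    Merge: [30] + [2] -> [2, 30]
  Merge: [1] + [2, 30] -> [1, 2, 30]
  Split: [15, 12, 5] -> [15] and [12, 5]
    Split: [12, 5] -> [12] and [5]
    Merge: [12] + [5] -> [5, 12]
  Merge: [15] + [5, 12] -> [5, 12, 15]
Merge: [1, 2, 30] + [5, 12, 15] -> [1, 2, 5, 12, 15, 30]

Final sorted array: [1, 2, 5, 12, 15, 30]

The merge sort proceeds by recursively splitting the array and merging sorted halves.
After all merges, the sorted array is [1, 2, 5, 12, 15, 30].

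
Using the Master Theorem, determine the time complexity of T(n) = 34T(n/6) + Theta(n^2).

Master Theorem for T(n) = 34T(n/6) + O(n^2):

a = 34, b = 6, c = 2
log_b(a) = log_6(34) = 1.9681

Case 3: c = 2 > log_6(34) = 1.9681
T(n) = O(n^2) = O(n^2)

For T(n) = 34T(n/6) + O(n^2): log_6(34) = 1.9681. This is Case 3 of the Master Theorem (c > log_b(a), work dominated by root), giving O(n^2).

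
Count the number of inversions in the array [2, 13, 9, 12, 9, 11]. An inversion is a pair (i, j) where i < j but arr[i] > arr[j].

Finding inversions in [2, 13, 9, 12, 9, 11]:

(1, 2): arr[1]=13 > arr[2]=9
(1, 3): arr[1]=13 > arr[3]=12
(1, 4): arr[1]=13 > arr[4]=9
(1, 5): arr[1]=13 > arr[5]=11
(3, 4): arr[3]=12 > arr[4]=9
(3, 5): arr[3]=12 > arr[5]=11

Total inversions: 6

The array has 6 inversion(s): (1,2), (1,3), (1,4), (1,5), (3,4), (3,5). Each pair (i,j) satisfies i < j and arr[i] > arr[j].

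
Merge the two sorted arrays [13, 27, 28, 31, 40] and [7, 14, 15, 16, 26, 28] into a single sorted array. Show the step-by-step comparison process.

Merging process:

Compare 13 vs 7: take 7 from right. Merged: [7]
Compare 13 vs 14: take 13 from left. Merged: [7, 13]
Compare 27 vs 14: take 14 from right. Merged: [7, 13, 14]
Compare 27 vs 15: take 15 from right. Merged: [7, 13, 14, 15]
Compare 27 vs 16: take 16 from right. Merged: [7, 13, 14, 15, 16]
Compare 27 vs 26: take 26 from right. Merged: [7, 13, 14, 15, 16, 26]
Compare 27 vs 28: take 27 from left. Merged: [7, 13, 14, 15, 16, 26, 27]
Compare 28 vs 28: take 28 from left. Merged: [7, 13, 14, 15, 16, 26, 27, 28]
Compare 31 vs 28: take 28 from right. Merged: [7, 13, 14, 15, 16, 26, 27, 28, 28]
Append remaining from left: [31, 40]. Merged: [7, 13, 14, 15, 16, 26, 27, 28, 28, 31, 40]

Final merged array: [7, 13, 14, 15, 16, 26, 27, 28, 28, 31, 40]
Total comparisons: 9

The merged array is [7, 13, 14, 15, 16, 26, 27, 28, 28, 31, 40], requiring 9 comparisons. The merge step runs in O(n) time where n is the total number of elements.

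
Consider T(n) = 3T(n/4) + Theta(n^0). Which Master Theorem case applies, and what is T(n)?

Master Theorem for T(n) = 3T(n/4) + O(n^0):

a = 3, b = 4, c = 0
log_b(a) = log_4(3) = 0.7925

Case 1: c = 0 < log_4(3) = 0.7925
T(n) = O(n^(log_4 3))

For T(n) = 3T(n/4) + O(n^0): log_4(3) = 0.7925. This is Case 1 of the Master Theorem (c < log_b(a), work dominated by leaves), giving O(n^(log_4 3)).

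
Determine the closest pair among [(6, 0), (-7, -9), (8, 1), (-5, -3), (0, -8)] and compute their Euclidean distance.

Computing all pairwise distances among 5 points:

d((6, 0), (-7, -9)) = 15.8114
d((6, 0), (8, 1)) = 2.2361 <-- minimum
d((6, 0), (-5, -3)) = 11.4018
d((6, 0), (0, -8)) = 10.0
d((-7, -9), (8, 1)) = 18.0278
d((-7, -9), (-5, -3)) = 6.3246
d((-7, -9), (0, -8)) = 7.0711
d((8, 1), (-5, -3)) = 13.6015
d((8, 1), (0, -8)) = 12.0416
d((-5, -3), (0, -8)) = 7.0711

Closest pair: (6, 0) and (8, 1) with distance 2.2361

The closest pair is (6, 0) and (8, 1) with Euclidean distance 2.2361. For 5 points, brute-force pairwise comparison is shown above. For large n, the divide-and-conquer algorithm (sort by x, recurse on halves, check the dividing strip) achieves O(n log n).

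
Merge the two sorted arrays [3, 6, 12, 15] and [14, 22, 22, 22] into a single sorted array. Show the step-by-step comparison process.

Merging process:

Compare 3 vs 14: take 3 from left. Merged: [3]
Compare 6 vs 14: take 6 from left. Merged: [3, 6]
Compare 12 vs 14: take 12 from left. Merged: [3, 6, 12]
Compare 15 vs 14: take 14 from right. Merged: [3, 6, 12, 14]
Compare 15 vs 22: take 15 from left. Merged: [3, 6, 12, 14, 15]
Append remaining from right: [22, 22, 22]. Merged: [3, 6, 12, 14, 15, 22, 22, 22]

Final merged array: [3, 6, 12, 14, 15, 22, 22, 22]
Total comparisons: 5

The merged array is [3, 6, 12, 14, 15, 22, 22, 22], requiring 5 comparisons. The merge step runs in O(n) time where n is the total number of elements.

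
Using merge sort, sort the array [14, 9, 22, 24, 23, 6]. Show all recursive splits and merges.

Merge sort trace:

Split: [14, 9, 22, 24, 23, 6] -> [14, 9, 22] and [24, 23, 6]
  Split: [14, 9, 22] -> [14] and [9, 22]
    Split: [9, 22] -> [9] and [22]
    Merge: [9] + [22] -> [9, 22]
  Merge: [14] + [9, 22] -> [9, 14, 22]
  Split: [24, 23, 6] -> [24] and [23, 6]
    Split: [23, 6] -> [23] and [6]
    Merge: [23] + [6] -> [6, 23]
  Merge: [24] + [6, 23] -> [6, 23, 24]
Merge: [9, 14, 22] + [6, 23, 24] -> [6, 9, 14, 22, 23, 24]

Final sorted array: [6, 9, 14, 22, 23, 24]

The merge sort proceeds by recursively splitting the array and merging sorted halves.
After all merges, the sorted array is [6, 9, 14, 22, 23, 24].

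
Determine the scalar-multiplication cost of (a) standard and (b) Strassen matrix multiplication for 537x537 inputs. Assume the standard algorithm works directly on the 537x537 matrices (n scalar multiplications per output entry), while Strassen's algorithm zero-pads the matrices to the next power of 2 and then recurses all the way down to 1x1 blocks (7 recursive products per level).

Matrix multiplication for 537x537 matrices:

Strassen's algorithm requires power-of-2 dimensions. Pad 537x537 to 1024x1024 (next power of 2).

Standard algorithm: 537^3 = 154854153 multiplications
Strassen's algorithm: 7^(log2(1024)) = 7^10 = 282475249 multiplications
Difference: 154854153 - 282475249 = -127621096 (Strassen uses MORE here due to padding overhead — for small or just-over-power-of-2 n, padding can outweigh the per-level savings)

Standard: 154854153 multiplications (537^3). Strassen: 282475249 multiplications (7^10, after padding to 1024x1024). Strassen reduces 8 recursive multiplications to 7 at each level.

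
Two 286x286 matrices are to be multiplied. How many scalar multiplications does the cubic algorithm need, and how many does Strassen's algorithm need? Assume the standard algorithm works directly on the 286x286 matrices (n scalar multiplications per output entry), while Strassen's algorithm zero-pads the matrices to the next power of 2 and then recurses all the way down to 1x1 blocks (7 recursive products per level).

Matrix multiplication for 286x286 matrices:

Strassen's algorithm requires power-of-2 dimensions. Pad 286x286 to 512x512 (next power of 2).

Standard algorithm: 286^3 = 23393656 multiplications
Strassen's algorithm: 7^(log2(512)) = 7^9 = 40353607 multiplications
Difference: 23393656 - 40353607 = -16959951 (Strassen uses MORE here due to padding overhead — for small or just-over-power-of-2 n, padding can outweigh the per-level savings)

Standard: 23393656 multiplications (286^3). Strassen: 40353607 multiplications (7^9, after padding to 512x512). Strassen reduces 8 recursive multiplications to 7 at each level.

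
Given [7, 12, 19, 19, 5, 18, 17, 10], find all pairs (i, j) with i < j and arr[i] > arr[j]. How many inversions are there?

Finding inversions in [7, 12, 19, 19, 5, 18, 17, 10]:

(0, 4): arr[0]=7 > arr[4]=5
(1, 4): arr[1]=12 > arr[4]=5
(1, 7): arr[1]=12 > arr[7]=10
(2, 4): arr[2]=19 > arr[4]=5
(2, 5): arr[2]=19 > arr[5]=18
(2, 6): arr[2]=19 > arr[6]=17
(2, 7): arr[2]=19 > arr[7]=10
(3, 4): arr[3]=19 > arr[4]=5
(3, 5): arr[3]=19 > arr[5]=18
(3, 6): arr[3]=19 > arr[6]=17
(3, 7): arr[3]=19 > arr[7]=10
(5, 6): arr[5]=18 > arr[6]=17
(5, 7): arr[5]=18 > arr[7]=10
(6, 7): arr[6]=17 > arr[7]=10

Total inversions: 14

The array has 14 inversion(s): (0,4), (1,4), (1,7), (2,4), (2,5), (2,6), (2,7), (3,4), (3,5), (3,6), (3,7), (5,6), (5,7), (6,7). Each pair (i,j) satisfies i < j and arr[i] > arr[j].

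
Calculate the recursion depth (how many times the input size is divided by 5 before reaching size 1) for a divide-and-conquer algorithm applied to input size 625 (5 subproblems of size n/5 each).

For divide and conquer with division factor 5:

Problem sizes at each level:
Level 0: 625
Level 1: 125
Level 2: 25
Level 3: 5
Level 4: 1

The root is level 0 and the size-1 base case is level 4 (the tree spans levels 0 through 4, i.e. 5 levels counting the root), so the depth is the number of divisions: log_5(625) = 4

The recursion tree depth is log_5(625) = 4. At each level, the problem size is divided by 5, so it takes 4 divisions to reduce to a base case of size 1. The algorithm makes 5 recursive calls at each level.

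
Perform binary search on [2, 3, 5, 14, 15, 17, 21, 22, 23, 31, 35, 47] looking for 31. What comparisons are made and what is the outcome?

Binary search for 31 in [2, 3, 5, 14, 15, 17, 21, 22, 23, 31, 35, 47]:

lo=0, hi=11, mid=5, arr[mid]=17 -> 17 < 31, search right half
lo=6, hi=11, mid=8, arr[mid]=23 -> 23 < 31, search right half
lo=9, hi=11, mid=10, arr[mid]=35 -> 35 > 31, search left half
lo=9, hi=9, mid=9, arr[mid]=31 -> Found target at index 9!

Binary search finds 31 at index 9 after 4 comparisons. The search repeatedly halves the search space by comparing with the middle element.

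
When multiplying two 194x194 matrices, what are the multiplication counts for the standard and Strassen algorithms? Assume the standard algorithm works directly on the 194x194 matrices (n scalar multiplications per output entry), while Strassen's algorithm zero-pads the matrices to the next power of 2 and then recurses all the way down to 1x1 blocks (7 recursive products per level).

Matrix multiplication for 194x194 matrices:

Strassen's algorithm requires power-of-2 dimensions. Pad 194x194 to 256x256 (next power of 2).

Standard algorithm: 194^3 = 7301384 multiplications
Strassen's algorithm: 7^(log2(256)) = 7^8 = 5764801 multiplications
Savings: 7301384 - 5764801 = 1536583 multiplications

Standard: 7301384 multiplications (194^3). Strassen: 5764801 multiplications (7^8, after padding to 256x256). Strassen reduces 8 recursive multiplications to 7 at each level.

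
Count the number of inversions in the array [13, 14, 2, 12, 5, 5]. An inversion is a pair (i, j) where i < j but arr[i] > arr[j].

Finding inversions in [13, 14, 2, 12, 5, 5]:

(0, 2): arr[0]=13 > arr[2]=2
(0, 3): arr[0]=13 > arr[3]=12
(0, 4): arr[0]=13 > arr[4]=5
(0, 5): arr[0]=13 > arr[5]=5
(1, 2): arr[1]=14 > arr[2]=2
(1, 3): arr[1]=14 > arr[3]=12
(1, 4): arr[1]=14 > arr[4]=5
(1, 5): arr[1]=14 > arr[5]=5
(3, 4): arr[3]=12 > arr[4]=5
(3, 5): arr[3]=12 > arr[5]=5

Total inversions: 10

The array has 10 inversion(s): (0,2), (0,3), (0,4), (0,5), (1,2), (1,3), (1,4), (1,5), (3,4), (3,5). Each pair (i,j) satisfies i < j and arr[i] > arr[j].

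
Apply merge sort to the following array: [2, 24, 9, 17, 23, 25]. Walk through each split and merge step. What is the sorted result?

Merge sort trace:

Split: [2, 24, 9, 17, 23, 25] -> [2, 24, 9] and [17, 23, 25]
  Split: [2, 24, 9] -> [2] and [24, 9]
    Split: [24, 9] -> [24] and [9]
    Merge: [24] + [9] -> [9, 24]
  Merge: [2] + [9, 24] -> [2, 9, 24]
  Split: [17, 23, 25] -> [17] and [23, 25]
    Split: [23, 25] -> [23] and [25]
    Merge: [23] + [25] -> [23, 25]
  Merge: [17] + [23, 25] -> [17, 23, 25]
Merge: [2, 9, 24] + [17, 23, 25] -> [2, 9, 17, 23, 24, 25]

Final sorted array: [2, 9, 17, 23, 24, 25]

The merge sort proceeds by recursively splitting the array and merging sorted halves.
After all merges, the sorted array is [2, 9, 17, 23, 24, 25].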